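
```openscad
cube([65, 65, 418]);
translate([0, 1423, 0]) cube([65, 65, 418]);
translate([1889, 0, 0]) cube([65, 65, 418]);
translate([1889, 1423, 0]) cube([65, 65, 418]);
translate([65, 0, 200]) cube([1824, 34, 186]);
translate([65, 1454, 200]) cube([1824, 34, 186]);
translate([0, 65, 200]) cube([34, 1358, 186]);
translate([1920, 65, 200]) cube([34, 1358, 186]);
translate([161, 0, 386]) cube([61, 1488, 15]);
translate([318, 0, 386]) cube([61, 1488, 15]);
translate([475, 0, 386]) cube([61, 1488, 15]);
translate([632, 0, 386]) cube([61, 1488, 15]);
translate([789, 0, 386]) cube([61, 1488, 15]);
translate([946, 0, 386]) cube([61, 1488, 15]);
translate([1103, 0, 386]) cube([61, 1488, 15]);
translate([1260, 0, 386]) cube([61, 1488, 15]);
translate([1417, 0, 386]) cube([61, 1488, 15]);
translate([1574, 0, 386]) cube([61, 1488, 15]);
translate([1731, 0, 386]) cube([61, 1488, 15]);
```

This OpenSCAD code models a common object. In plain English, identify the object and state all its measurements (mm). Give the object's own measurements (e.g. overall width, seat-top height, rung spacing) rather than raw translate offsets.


A bed frame 1954 mm long (x) by 1488 mm wide (y). Four 65×65 mm corner posts, 418 mm tall, at the corners of the footprint. Four rails of 34 mm thickness and 186 mm height run between adjacent posts with their undersides at z = 200 mm, their outer faces flush with the outside of the frame (the two x-running rails run between the posts' inner faces; the two y-running rails run between the posts' inner faces). 11 slats, each 61 mm wide (x) and 15 mm thick, lie across the top of the two x-running rails, running the full 1488 mm width of the frame in y; along x they sit between the end posts with a 96 mm gap after the −x posts and between neighbouring slats, leaving 97 mm before the +x posts.


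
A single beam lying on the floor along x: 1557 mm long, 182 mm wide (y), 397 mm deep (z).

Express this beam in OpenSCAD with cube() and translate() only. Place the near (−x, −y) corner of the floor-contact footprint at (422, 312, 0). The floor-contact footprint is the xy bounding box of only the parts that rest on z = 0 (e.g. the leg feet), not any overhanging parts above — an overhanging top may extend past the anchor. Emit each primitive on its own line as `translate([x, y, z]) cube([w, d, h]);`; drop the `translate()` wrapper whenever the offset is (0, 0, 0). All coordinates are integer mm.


translate([422, 312, 0]) cube([1557, 182, 397]);


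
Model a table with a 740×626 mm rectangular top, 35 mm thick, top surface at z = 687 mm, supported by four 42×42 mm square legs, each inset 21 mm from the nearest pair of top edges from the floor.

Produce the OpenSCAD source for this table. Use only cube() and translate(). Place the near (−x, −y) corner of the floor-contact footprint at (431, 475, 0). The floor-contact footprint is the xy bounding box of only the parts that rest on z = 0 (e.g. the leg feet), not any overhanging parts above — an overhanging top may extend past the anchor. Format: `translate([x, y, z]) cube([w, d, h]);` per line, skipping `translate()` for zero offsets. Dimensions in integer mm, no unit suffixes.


translate([410, 454, 652]) cube([740, 626, 35]);
translate([431, 475, 0]) cube([42, 42, 652]);
translate([1087, 475, 0]) cube([42, 42, 652]);
translate([431, 1017, 0]) cube([42, 42, 652]);
translate([1087, 1017, 0]) cube([42, 42, 652]);


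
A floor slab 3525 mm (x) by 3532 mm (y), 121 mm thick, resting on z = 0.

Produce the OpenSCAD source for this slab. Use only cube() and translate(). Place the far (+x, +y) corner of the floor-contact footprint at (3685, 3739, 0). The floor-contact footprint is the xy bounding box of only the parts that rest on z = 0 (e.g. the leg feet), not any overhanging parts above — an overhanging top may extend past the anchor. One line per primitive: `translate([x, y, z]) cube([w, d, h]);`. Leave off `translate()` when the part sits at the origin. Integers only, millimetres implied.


translate([160, 207, 0]) cube([3525, 3532, 121]);


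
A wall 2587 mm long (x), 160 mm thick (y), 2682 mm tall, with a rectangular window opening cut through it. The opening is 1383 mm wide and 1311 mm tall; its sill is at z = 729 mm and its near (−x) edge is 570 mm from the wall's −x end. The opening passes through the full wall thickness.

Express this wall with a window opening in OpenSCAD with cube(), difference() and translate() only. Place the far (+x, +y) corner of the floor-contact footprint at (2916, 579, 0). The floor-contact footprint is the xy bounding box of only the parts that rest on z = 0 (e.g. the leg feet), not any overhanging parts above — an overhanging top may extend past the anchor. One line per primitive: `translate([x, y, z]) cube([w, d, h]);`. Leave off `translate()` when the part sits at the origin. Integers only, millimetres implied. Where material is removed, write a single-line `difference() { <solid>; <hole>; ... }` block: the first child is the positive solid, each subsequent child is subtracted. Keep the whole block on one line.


difference() { translate([329, 419, 0]) cube([2587, 160, 2682]); translate([899, 419, 729]) cube([1383, 160, 1311]); }


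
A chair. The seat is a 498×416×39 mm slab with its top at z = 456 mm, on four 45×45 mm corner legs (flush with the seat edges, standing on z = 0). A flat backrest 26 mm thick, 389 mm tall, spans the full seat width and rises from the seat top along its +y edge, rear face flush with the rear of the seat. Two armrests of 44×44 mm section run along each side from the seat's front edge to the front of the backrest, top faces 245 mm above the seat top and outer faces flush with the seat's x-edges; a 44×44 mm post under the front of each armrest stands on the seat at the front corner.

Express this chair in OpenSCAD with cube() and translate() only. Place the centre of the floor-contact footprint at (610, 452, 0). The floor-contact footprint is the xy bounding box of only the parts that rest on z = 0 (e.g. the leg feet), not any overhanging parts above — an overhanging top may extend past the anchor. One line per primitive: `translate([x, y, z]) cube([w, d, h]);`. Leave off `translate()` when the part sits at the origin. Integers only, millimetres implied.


// leg_h = 456 - 39 = 417
// arm post h = 245 - 44 = 201
translate([361, 244, 417]) cube([498, 416, 39]);
translate([361, 244, 0]) cube([45, 45, 417]);
translate([814, 244, 0]) cube([45, 45, 417]);
translate([361, 615, 0]) cube([45, 45, 417]);
translate([814, 615, 0]) cube([45, 45, 417]);
translate([361, 634, 456]) cube([498, 26, 389]);
translate([361, 244, 657]) cube([44, 390, 44]);
translate([815, 244, 657]) cube([44, 390, 44]);
translate([361, 244, 456]) cube([44, 44, 201]);
translate([815, 244, 456]) cube([44, 44, 201]);


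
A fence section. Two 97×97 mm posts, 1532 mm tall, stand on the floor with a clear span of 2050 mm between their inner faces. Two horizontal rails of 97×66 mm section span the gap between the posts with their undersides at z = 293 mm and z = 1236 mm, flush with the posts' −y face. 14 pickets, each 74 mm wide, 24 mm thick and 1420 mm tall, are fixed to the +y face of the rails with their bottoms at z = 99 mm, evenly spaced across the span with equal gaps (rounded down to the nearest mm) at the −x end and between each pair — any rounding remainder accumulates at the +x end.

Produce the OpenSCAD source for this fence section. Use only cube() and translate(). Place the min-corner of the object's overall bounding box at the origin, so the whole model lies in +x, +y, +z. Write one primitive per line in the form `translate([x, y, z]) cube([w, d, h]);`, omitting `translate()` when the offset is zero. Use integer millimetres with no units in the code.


cube([97, 97, 1532]);
translate([2147, 0, 0]) cube([97, 97, 1532]);
translate([97, 0, 293]) cube([2050, 97, 66]);
translate([97, 0, 1236]) cube([2050, 97, 66]);
translate([164, 97, 99]) cube([74, 24, 1420]);
translate([305, 97, 99]) cube([74, 24, 1420]);
translate([446, 97, 99]) cube([74, 24, 1420]);
translate([587, 97, 99]) cube([74, 24, 1420]);
translate([728, 97, 99]) cube([74, 24, 1420]);
translate([869, 97, 99]) cube([74, 24, 1420]);
translate([1010, 97, 99]) cube([74, 24, 1420]);
translate([1151, 97, 99]) cube([74, 24, 1420]);
translate([1292, 97, 99]) cube([74, 24, 1420]);
translate([1433, 97, 99]) cube([74, 24, 1420]);
translate([1574, 97, 99]) cube([74, 24, 1420]);
translate([1715, 97, 99]) cube([74, 24, 1420]);
translate([1856, 97, 99]) cube([74, 24, 1420]);
translate([1997, 97, 99]) cube([74, 24, 1420]);


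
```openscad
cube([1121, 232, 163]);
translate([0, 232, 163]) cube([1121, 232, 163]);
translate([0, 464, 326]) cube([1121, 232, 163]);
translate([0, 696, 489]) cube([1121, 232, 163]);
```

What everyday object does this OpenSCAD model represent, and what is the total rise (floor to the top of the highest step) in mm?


A staircase. The total rise is 652 mm.

4 identical blocks, each offset up and back from the previous — a staircase. Each step is 163 mm tall and there are 4 of them, so the total rise is 4 × 163 = 652 mm.


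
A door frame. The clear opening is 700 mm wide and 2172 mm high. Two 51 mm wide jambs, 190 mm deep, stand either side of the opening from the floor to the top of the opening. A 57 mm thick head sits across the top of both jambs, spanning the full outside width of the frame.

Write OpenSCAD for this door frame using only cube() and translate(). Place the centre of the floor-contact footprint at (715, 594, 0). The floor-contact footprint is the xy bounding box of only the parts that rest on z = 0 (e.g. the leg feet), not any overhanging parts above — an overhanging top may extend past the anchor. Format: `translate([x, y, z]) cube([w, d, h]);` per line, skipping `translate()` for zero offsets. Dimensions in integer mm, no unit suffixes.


translate([314, 499, 0]) cube([51, 190, 2172]);
translate([1065, 499, 0]) cube([51, 190, 2172]);
translate([314, 499, 2172]) cube([802, 190, 57]);


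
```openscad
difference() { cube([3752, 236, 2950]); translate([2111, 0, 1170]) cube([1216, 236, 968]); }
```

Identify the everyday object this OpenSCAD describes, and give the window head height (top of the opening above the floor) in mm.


A wall with a window opening. The window head height is 2138 mm.

A wall with a rectangular opening subtracted — a window. Sill at z = 1170, opening 968 mm tall, so the head is at 1170 + 968 = 2138 mm.


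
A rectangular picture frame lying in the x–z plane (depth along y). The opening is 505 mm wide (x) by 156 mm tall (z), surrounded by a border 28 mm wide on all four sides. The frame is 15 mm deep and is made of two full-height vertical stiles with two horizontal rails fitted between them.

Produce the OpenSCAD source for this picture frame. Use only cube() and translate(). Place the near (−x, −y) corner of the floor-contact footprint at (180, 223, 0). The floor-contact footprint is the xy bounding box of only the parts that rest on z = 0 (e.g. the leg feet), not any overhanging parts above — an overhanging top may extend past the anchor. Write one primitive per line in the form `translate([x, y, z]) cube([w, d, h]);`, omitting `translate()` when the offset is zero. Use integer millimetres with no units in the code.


translate([180, 223, 0]) cube([28, 15, 212]);
translate([713, 223, 0]) cube([28, 15, 212]);
translate([208, 223, 0]) cube([505, 15, 28]);
translate([208, 223, 184]) cube([505, 15, 28]);


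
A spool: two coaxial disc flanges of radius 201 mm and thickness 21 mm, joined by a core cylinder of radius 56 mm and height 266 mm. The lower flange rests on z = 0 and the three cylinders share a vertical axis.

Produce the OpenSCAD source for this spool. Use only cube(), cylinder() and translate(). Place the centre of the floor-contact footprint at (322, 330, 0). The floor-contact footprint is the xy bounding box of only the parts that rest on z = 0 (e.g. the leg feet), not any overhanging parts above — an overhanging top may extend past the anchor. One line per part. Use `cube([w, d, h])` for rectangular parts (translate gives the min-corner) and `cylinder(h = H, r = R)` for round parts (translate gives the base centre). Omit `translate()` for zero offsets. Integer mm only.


translate([322, 330, 0]) cylinder(h = 21, r = 201);
translate([322, 330, 21]) cylinder(h = 266, r = 56);
translate([322, 330, 287]) cylinder(h = 21, r = 201);


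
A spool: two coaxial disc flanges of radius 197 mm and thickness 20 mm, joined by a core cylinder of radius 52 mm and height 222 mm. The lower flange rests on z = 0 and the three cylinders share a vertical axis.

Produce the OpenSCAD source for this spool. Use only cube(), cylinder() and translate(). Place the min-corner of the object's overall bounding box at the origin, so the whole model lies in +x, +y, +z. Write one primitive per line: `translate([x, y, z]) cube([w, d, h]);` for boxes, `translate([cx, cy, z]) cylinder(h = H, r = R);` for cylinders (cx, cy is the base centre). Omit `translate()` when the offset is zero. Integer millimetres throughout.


translate([197, 197, 0]) cylinder(h = 20, r = 197);
translate([197, 197, 20]) cylinder(h = 222, r = 52);
translate([197, 197, 242]) cylinder(h = 20, r = 197);


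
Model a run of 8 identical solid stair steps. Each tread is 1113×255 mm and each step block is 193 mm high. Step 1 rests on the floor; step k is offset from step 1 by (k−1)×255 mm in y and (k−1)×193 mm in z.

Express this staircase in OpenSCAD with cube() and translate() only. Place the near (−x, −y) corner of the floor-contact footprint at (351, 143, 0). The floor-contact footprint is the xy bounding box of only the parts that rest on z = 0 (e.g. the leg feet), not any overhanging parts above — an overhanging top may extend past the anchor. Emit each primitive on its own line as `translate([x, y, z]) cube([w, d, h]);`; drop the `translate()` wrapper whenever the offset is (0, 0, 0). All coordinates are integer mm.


translate([351, 143, 0]) cube([1113, 255, 193]);
translate([351, 398, 193]) cube([1113, 255, 193]);
translate([351, 653, 386]) cube([1113, 255, 193]);
translate([351, 908, 579]) cube([1113, 255, 193]);
translate([351, 1163, 772]) cube([1113, 255, 193]);
translate([351, 1418, 965]) cube([1113, 255, 193]);
translate([351, 1673, 1158]) cube([1113, 255, 193]);
translate([351, 1928, 1351]) cube([1113, 255, 193]);


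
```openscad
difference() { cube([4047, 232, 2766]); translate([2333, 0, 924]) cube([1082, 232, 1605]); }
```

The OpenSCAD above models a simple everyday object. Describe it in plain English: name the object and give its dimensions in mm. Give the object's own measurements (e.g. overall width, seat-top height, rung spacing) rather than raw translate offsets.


A wall 4047 mm long (x), 232 mm thick (y), 2766 mm tall, with a rectangular window opening cut through it. The opening is 1082 mm wide and 1605 mm tall; its sill is at z = 924 mm and its near (−x) edge is 2333 mm from the wall's −x end. The opening passes through the full wall thickness.


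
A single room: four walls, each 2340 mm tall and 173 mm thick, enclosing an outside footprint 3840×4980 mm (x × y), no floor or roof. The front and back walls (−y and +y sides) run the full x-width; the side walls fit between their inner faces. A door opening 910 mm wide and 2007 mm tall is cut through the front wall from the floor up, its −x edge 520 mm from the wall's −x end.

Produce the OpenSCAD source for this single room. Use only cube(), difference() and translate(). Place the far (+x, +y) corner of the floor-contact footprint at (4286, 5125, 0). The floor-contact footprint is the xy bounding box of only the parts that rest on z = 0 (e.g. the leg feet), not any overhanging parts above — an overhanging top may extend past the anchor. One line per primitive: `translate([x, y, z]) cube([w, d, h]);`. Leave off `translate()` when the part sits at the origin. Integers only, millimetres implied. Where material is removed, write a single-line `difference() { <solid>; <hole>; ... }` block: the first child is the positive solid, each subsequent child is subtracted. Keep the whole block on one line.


difference() { translate([446, 145, 0]) cube([3840, 173, 2340]); translate([966, 145, 0]) cube([910, 173, 2007]); }
translate([446, 4952, 0]) cube([3840, 173, 2340]);
translate([446, 318, 0]) cube([173, 4634, 2340]);
translate([4113, 318, 0]) cube([173, 4634, 2340]);


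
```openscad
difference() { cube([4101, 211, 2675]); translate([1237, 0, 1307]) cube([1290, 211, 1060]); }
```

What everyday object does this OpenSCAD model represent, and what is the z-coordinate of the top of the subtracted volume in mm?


A wall with a window opening. The window head height is 2367 mm.

A wall with a rectangular opening subtracted — a window. Sill at z = 1307, opening 1060 mm tall, so the head is at 1307 + 1060 = 2367 mm.


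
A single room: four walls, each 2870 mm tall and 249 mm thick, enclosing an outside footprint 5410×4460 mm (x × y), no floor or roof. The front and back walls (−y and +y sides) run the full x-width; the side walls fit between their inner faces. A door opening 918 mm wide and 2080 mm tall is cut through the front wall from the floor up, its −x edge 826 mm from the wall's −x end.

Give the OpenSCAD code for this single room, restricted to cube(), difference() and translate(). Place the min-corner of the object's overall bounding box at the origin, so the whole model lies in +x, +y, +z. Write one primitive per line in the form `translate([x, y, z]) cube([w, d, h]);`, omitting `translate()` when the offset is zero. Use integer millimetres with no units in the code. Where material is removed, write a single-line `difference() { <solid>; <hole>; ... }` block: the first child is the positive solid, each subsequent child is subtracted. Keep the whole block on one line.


difference() { cube([5410, 249, 2870]); translate([826, 0, 0]) cube([918, 249, 2080]); }
translate([0, 4211, 0]) cube([5410, 249, 2870]);
translate([0, 249, 0]) cube([249, 3962, 2870]);
translate([5161, 249, 0]) cube([249, 3962, 2870]);


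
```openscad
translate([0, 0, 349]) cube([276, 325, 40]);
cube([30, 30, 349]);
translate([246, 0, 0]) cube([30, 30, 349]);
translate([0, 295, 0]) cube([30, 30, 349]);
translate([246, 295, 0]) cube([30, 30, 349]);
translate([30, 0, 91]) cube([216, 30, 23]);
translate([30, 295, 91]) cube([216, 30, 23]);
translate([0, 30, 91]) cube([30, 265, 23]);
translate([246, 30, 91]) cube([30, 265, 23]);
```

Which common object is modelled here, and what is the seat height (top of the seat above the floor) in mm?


A stool. The seat height is 389 mm.

A 276×325×40 slab at z = 349 on four corner posts — a stool. The seat top is 349 + 40 = 389 mm.


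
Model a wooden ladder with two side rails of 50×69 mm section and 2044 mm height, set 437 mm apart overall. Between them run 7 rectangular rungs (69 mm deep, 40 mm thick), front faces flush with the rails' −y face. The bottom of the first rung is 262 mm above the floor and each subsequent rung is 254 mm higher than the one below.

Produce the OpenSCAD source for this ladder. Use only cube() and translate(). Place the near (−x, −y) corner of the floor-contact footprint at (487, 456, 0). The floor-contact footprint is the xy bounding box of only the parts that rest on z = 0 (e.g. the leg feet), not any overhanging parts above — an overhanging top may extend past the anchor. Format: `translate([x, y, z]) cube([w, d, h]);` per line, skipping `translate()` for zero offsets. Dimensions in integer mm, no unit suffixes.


translate([487, 456, 0]) cube([50, 69, 2044]);
translate([874, 456, 0]) cube([50, 69, 2044]);
translate([537, 456, 262]) cube([337, 69, 40]);
translate([537, 456, 516]) cube([337, 69, 40]);
translate([537, 456, 770]) cube([337, 69, 40]);
translate([537, 456, 1024]) cube([337, 69, 40]);
translate([537, 456, 1278]) cube([337, 69, 40]);
translate([537, 456, 1532]) cube([337, 69, 40]);
translate([537, 456, 1786]) cube([337, 69, 40]);


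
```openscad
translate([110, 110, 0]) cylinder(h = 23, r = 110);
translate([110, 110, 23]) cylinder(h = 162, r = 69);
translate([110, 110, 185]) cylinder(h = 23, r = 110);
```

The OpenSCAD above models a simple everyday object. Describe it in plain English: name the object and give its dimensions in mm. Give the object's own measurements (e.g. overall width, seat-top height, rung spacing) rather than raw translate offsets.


A spool: two coaxial disc flanges of radius 110 mm and thickness 23 mm, joined by a core cylinder of radius 69 mm and height 162 mm. The lower flange rests on z = 0 and the three cylinders share a vertical axis.


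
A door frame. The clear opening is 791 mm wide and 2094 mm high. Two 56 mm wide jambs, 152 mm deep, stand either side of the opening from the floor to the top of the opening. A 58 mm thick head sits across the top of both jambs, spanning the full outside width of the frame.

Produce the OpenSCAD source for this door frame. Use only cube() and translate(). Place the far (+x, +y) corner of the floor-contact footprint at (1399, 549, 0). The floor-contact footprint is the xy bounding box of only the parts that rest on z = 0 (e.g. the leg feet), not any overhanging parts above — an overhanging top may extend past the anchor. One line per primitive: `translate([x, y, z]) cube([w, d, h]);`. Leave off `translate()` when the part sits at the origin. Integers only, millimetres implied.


translate([496, 397, 0]) cube([56, 152, 2094]);
translate([1343, 397, 0]) cube([56, 152, 2094]);
translate([496, 397, 2094]) cube([903, 152, 58]);


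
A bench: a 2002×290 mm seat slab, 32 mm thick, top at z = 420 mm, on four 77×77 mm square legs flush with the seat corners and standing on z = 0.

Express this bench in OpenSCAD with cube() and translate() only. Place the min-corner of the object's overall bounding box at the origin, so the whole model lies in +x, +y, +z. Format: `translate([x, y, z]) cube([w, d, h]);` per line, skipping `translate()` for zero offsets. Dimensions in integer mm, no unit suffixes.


// leg_h = 420 − 32 = 388
translate([0, 0, 388]) cube([2002, 290, 32]);
cube([77, 77, 388]);
translate([0, 213, 0]) cube([77, 77, 388]);
translate([1925, 0, 0]) cube([77, 77, 388]);
translate([1925, 213, 0]) cube([77, 77, 388]);


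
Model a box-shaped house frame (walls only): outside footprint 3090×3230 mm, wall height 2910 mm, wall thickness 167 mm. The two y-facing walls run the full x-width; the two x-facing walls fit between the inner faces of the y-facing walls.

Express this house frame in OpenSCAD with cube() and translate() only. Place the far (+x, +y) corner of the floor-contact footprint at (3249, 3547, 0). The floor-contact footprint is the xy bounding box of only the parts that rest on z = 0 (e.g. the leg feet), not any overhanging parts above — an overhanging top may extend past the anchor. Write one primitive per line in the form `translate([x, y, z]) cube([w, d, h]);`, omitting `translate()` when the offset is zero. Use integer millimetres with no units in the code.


translate([159, 317, 0]) cube([3090, 167, 2910]);
translate([159, 3380, 0]) cube([3090, 167, 2910]);
translate([159, 484, 0]) cube([167, 2896, 2910]);
translate([3082, 484, 0]) cube([167, 2896, 2910]);


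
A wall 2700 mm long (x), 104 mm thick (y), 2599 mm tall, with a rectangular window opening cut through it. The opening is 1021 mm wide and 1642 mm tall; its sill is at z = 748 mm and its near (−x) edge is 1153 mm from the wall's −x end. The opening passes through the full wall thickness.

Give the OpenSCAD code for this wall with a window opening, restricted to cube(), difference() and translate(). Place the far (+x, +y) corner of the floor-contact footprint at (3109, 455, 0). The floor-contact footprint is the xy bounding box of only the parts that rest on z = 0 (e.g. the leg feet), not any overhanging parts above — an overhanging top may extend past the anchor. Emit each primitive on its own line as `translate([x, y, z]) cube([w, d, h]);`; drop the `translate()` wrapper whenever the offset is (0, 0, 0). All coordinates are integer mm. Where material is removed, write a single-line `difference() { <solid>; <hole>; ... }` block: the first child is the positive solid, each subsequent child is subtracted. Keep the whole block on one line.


difference() { translate([409, 351, 0]) cube([2700, 104, 2599]); translate([1562, 351, 748]) cube([1021, 104, 1642]); }


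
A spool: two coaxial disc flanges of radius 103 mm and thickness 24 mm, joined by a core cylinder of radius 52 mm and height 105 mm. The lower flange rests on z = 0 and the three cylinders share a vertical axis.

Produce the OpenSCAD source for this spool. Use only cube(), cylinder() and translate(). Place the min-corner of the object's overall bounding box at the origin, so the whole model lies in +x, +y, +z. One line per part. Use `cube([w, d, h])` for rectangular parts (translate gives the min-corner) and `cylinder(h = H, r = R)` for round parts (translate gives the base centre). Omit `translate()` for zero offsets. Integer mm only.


translate([103, 103, 0]) cylinder(h = 24, r = 103);
translate([103, 103, 24]) cylinder(h = 105, r = 52);
translate([103, 103, 129]) cylinder(h = 24, r = 103);


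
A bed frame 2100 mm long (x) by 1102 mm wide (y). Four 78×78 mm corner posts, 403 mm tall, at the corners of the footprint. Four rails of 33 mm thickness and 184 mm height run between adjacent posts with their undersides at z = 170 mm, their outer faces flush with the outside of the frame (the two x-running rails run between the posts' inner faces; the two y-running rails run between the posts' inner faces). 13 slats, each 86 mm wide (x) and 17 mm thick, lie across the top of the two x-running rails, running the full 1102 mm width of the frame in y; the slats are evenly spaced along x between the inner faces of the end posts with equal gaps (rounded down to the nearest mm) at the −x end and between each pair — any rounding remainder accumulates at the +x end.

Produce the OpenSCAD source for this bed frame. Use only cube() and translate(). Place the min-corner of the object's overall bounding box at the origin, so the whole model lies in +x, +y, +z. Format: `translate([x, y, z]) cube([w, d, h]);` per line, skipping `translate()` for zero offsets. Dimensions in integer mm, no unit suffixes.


cube([78, 78, 403]);
translate([0, 1024, 0]) cube([78, 78, 403]);
translate([2022, 0, 0]) cube([78, 78, 403]);
translate([2022, 1024, 0]) cube([78, 78, 403]);
translate([78, 0, 170]) cube([1944, 33, 184]);
translate([78, 1069, 170]) cube([1944, 33, 184]);
translate([0, 78, 170]) cube([33, 946, 184]);
translate([2067, 78, 170]) cube([33, 946, 184]);
translate([137, 0, 354]) cube([86, 1102, 17]);
translate([282, 0, 354]) cube([86, 1102, 17]);
translate([427, 0, 354]) cube([86, 1102, 17]);
translate([572, 0, 354]) cube([86, 1102, 17]);
translate([717, 0, 354]) cube([86, 1102, 17]);
translate([862, 0, 354]) cube([86, 1102, 17]);
translate([1007, 0, 354]) cube([86, 1102, 17]);
translate([1152, 0, 354]) cube([86, 1102, 17]);
translate([1297, 0, 354]) cube([86, 1102, 17]);
translate([1442, 0, 354]) cube([86, 1102, 17]);
translate([1587, 0, 354]) cube([86, 1102, 17]);
translate([1732, 0, 354]) cube([86, 1102, 17]);
translate([1877, 0, 354]) cube([86, 1102, 17]);


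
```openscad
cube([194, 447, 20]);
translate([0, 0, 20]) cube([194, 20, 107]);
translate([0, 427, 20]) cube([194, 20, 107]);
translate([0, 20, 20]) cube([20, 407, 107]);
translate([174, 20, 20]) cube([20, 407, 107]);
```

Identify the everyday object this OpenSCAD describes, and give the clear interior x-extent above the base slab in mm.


An open box. The internal width is 154 mm.

A 194×447 base slab with four walls standing on it — an open box. The base is 194 mm wide and the walls are 20 mm thick, so the internal width is 194 − 2 × 20 = 154 mm.


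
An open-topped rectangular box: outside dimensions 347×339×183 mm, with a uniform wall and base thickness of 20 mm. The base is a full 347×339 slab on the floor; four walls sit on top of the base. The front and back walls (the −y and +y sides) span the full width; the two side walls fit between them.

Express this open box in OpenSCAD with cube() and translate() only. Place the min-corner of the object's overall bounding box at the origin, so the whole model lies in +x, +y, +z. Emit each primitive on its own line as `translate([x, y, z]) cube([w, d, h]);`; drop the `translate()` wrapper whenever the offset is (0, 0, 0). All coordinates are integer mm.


cube([347, 339, 20]);
translate([0, 0, 20]) cube([347, 20, 163]);
translate([0, 319, 20]) cube([347, 20, 163]);
translate([0, 20, 20]) cube([20, 299, 163]);
translate([327, 20, 20]) cube([20, 299, 163]);


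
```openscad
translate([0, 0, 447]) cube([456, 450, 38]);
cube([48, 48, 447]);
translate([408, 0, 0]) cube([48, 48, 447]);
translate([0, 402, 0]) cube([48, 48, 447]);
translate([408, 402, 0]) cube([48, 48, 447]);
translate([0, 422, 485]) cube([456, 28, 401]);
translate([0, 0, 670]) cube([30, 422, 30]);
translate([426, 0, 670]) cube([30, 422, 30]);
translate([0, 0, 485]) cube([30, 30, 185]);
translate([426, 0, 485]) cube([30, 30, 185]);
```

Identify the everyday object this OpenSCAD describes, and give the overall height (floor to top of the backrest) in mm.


A chair. The overall height is 886 mm.

A slab on four corner posts with a tall panel at the back — a chair. The seat slab sits at z = 447 with thickness 38, and the 401 mm backrest starts at the seat top, so the overall height is 447 + 38 + 401 = 886 mm.


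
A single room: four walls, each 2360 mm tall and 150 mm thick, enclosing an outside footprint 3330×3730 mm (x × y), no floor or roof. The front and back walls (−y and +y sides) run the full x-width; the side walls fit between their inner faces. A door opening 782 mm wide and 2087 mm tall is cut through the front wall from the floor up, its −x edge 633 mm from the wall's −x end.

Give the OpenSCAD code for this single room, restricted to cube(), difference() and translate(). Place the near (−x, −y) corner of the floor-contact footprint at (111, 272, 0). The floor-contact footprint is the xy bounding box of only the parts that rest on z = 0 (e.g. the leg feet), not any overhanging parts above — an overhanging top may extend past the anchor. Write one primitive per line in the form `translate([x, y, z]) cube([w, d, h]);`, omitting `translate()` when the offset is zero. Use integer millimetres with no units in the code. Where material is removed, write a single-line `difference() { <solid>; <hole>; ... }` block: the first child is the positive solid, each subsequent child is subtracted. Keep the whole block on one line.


difference() { translate([111, 272, 0]) cube([3330, 150, 2360]); translate([744, 272, 0]) cube([782, 150, 2087]); }
translate([111, 3852, 0]) cube([3330, 150, 2360]);
translate([111, 422, 0]) cube([150, 3430, 2360]);
translate([3291, 422, 0]) cube([150, 3430, 2360]);


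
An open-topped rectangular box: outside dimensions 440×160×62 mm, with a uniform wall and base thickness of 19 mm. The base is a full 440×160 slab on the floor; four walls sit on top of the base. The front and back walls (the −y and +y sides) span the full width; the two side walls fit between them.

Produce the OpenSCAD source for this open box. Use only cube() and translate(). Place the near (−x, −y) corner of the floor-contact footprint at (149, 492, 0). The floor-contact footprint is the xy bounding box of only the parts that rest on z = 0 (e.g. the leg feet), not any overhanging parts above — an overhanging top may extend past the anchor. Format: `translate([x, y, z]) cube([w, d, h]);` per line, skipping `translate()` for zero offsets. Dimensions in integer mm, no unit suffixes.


translate([149, 492, 0]) cube([440, 160, 19]);
translate([149, 492, 19]) cube([440, 19, 43]);
translate([149, 633, 19]) cube([440, 19, 43]);
translate([149, 511, 19]) cube([19, 122, 43]);
translate([570, 511, 19]) cube([19, 122, 43]);


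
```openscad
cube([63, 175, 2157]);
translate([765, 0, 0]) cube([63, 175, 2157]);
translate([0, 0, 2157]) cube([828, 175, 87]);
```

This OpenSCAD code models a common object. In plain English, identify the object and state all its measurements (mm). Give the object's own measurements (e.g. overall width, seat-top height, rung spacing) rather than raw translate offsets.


A door frame. The clear opening is 702 mm wide and 2157 mm high. Two 63 mm wide jambs, 175 mm deep, stand either side of the opening from the floor to the top of the opening. A 87 mm thick head sits across the top of both jambs, spanning the full outside width of the frame.


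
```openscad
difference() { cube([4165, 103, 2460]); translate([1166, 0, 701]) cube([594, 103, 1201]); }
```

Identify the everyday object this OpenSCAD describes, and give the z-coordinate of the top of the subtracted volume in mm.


A wall with a window opening. The window head height is 1902 mm.

A wall with a rectangular opening subtracted — a window. Sill at z = 701, opening 1201 mm tall, so the head is at 701 + 1201 = 1902 mm.


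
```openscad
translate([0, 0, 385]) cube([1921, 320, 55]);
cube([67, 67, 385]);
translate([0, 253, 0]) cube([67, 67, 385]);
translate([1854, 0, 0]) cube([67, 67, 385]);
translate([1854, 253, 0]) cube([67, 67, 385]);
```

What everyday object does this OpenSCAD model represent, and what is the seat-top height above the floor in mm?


A bench. The seat-top height is 440 mm.

A long slab on four corner posts — a bench. The slab sits at z = 385 with thickness 55, so the top is 385 + 55 = 440 mm.


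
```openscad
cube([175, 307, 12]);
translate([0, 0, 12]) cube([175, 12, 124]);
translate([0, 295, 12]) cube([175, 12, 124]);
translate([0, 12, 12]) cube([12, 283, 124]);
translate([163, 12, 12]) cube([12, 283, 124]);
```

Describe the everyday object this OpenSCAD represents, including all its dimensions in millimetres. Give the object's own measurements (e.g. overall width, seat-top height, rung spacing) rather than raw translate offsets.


An open-topped rectangular box: outside dimensions 175×307×136 mm, with a uniform wall and base thickness of 12 mm. The base is a full 175×307 slab on the floor; four walls sit on top of the base. The front and back walls (the −y and +y sides) span the full width; the two side walls fit between them.


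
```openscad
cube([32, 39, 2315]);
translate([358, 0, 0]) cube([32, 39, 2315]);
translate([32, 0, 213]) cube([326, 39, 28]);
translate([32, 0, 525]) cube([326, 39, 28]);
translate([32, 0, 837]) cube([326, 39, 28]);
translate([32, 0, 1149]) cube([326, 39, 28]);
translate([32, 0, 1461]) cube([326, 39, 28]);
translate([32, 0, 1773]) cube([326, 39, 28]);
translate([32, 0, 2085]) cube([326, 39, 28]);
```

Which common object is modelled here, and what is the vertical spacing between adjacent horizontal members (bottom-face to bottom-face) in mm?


A ladder. The rung spacing is 312 mm.

Two tall 32×39 posts with 7 short bars between them — a ladder. Adjacent rungs sit at z = 213 and z = 525, so the spacing is 525 − 213 = 312 mm.


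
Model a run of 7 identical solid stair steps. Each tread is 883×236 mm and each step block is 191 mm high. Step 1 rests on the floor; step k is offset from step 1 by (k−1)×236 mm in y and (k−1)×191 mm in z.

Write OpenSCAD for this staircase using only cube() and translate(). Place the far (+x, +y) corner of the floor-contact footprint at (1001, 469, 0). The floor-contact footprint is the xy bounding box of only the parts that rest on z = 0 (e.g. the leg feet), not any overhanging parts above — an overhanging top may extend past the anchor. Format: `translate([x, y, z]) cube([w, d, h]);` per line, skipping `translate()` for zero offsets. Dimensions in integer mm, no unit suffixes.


translate([118, 233, 0]) cube([883, 236, 191]);
translate([118, 469, 191]) cube([883, 236, 191]);
translate([118, 705, 382]) cube([883, 236, 191]);
translate([118, 941, 573]) cube([883, 236, 191]);
translate([118, 1177, 764]) cube([883, 236, 191]);
translate([118, 1413, 955]) cube([883, 236, 191]);
translate([118, 1649, 1146]) cube([883, 236, 191]);


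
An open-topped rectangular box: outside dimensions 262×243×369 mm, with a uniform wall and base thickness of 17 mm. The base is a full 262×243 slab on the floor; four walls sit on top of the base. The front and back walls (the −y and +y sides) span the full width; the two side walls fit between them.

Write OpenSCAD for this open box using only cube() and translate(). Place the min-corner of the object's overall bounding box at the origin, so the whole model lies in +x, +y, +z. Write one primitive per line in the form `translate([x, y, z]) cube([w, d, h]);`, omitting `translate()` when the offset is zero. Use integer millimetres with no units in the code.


cube([262, 243, 17]);
translate([0, 0, 17]) cube([262, 17, 352]);
translate([0, 226, 17]) cube([262, 17, 352]);
translate([0, 17, 17]) cube([17, 209, 352]);
translate([245, 17, 17]) cube([17, 209, 352]);


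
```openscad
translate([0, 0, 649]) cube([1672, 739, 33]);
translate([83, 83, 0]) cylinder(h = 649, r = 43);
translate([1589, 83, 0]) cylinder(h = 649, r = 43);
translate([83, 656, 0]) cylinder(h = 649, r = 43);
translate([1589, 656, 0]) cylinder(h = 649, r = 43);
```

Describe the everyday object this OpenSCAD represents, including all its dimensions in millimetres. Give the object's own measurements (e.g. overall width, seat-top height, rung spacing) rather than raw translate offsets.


A rectangular dining table. The top is 1672×739×33 mm with its upper surface at z = 682 mm. It stands on four round legs of 86 mm diameter, each leg's bounding box inset 40 mm from the nearest pair of top edges, running from the floor to the underside of the top.


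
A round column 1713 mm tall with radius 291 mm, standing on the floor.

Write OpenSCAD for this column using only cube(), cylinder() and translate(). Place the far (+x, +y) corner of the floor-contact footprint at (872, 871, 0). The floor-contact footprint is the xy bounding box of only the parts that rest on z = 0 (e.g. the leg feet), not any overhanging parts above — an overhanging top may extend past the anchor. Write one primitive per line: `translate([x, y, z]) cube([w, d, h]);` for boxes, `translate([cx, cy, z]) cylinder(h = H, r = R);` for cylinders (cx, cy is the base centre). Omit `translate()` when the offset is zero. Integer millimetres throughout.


translate([581, 580, 0]) cylinder(h = 1713, r = 291);


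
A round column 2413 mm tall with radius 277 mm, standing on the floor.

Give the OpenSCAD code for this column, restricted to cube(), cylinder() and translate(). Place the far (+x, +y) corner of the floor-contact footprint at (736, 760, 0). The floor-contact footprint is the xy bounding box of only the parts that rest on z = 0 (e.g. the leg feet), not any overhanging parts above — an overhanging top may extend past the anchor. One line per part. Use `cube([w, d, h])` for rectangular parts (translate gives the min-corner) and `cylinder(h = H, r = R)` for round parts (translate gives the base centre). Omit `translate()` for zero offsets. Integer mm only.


translate([459, 483, 0]) cylinder(h = 2413, r = 277);


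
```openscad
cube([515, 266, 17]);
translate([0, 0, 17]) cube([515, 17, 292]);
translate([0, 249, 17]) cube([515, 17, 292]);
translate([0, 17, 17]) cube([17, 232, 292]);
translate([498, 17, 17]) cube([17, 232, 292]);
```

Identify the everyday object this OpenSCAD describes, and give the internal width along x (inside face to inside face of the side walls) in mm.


An open box. The internal width is 481 mm.

A 515×266 base slab with four walls standing on it — an open box. The base is 515 mm wide and the walls are 17 mm thick, so the internal width is 515 − 2 × 17 = 481 mm.


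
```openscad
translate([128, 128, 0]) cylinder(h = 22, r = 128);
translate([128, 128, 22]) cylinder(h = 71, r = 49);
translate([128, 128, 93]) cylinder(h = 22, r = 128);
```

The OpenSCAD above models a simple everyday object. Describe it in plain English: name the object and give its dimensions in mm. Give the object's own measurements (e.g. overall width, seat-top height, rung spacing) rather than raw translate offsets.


A spool: two coaxial disc flanges of radius 128 mm and thickness 22 mm, joined by a core cylinder of radius 49 mm and height 71 mm. The lower flange rests on z = 0 and the three cylinders share a vertical axis.
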